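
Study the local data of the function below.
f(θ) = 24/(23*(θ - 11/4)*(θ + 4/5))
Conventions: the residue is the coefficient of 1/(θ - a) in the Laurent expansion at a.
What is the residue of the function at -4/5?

At the order-1 pole -4/5 set g(θ) = (θ - (-4/5))*f(θ) = 24/(23*(θ - 11/4)).
Simple pole: residue = g(a) at a = -4/5, which is -480/1633.

The residue is -480/1633.


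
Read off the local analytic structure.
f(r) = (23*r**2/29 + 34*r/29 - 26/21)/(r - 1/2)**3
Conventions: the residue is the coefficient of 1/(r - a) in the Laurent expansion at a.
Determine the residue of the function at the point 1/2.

The residue is 23/29.

At the order-3 pole 1/2 set g(r) = (r - (1/2))^3*f(r) = 23*r**2/29 + 34*r/29 - 26/21.
Order-3 pole: residue = g''(a)/2; g''(1/2) = 46/29, so the residue is 23/29.


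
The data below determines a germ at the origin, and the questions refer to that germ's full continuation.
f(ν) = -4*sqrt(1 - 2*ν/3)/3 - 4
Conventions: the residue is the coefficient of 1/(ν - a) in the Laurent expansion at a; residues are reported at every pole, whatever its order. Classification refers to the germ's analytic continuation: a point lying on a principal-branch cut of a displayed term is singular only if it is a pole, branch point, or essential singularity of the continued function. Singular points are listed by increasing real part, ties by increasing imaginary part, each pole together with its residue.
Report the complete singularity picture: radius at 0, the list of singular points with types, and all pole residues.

Branch term (-4/3)*sqrt(1 - ν/(3/2)): its argument vanishes at ν = 3/2, a square-root branch point, modulus 3/2.
The radius of convergence is the smallest modulus among the singular points: 3/2.

Radius of convergence at 0: 3/2.
At 3/2: an algebraic (square-root) branch point.


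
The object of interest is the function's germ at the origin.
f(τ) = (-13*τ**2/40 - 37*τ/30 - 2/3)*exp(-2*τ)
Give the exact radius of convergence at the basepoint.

The radius of convergence is infinite.

The factor exp(-2*τ) is entire and contributes no finite singular point.
The polynomial part has no poles.
No finite singular points: the Taylor series at 0 converges everywhere.


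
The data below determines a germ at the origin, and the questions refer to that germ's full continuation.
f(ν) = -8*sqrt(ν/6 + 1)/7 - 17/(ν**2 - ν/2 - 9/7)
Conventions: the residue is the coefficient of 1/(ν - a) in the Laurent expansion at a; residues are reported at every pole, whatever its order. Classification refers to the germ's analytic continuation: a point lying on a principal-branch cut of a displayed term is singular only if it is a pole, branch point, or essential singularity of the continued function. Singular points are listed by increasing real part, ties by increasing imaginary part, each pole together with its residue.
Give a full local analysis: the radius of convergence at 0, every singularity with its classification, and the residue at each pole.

Radius of convergence at 0: -1/4 + (1/28)*sqrt(1057).
At -6: an algebraic (square-root) branch point.
At 1/4 - (1/28)*sqrt(1057): a pole of order 1; residue (34/151)*sqrt(1057).
At 1/4 + (1/28)*sqrt(1057): a pole of order 1; residue -(34/151)*sqrt(1057).

Denominator factor (ν**2 - ν/2 - 9/7): discriminant 151/28, real irrational roots 1/4 + (1/28)*sqrt(1057) and 1/4 - (1/28)*sqrt(1057); poles of order 1, moduli 1/4 + (1/28)*sqrt(1057) and -1/4 + (1/28)*sqrt(1057).
Branch term (-8/7)*sqrt(1 - ν/(-6)): its argument vanishes at ν = -6, a square-root branch point, modulus 6.
The radius of convergence is the smallest modulus among the singular points: -1/4 + (1/28)*sqrt(1057).
The branch term is analytic at 1/4 - (1/28)*sqrt(1057) and contributes nothing to the residue; only the rational part matters.
The factor ν**2 - ν/2 - 9/7 splits as (ν - a)(ν - a') with a = 1/4 - (1/28)*sqrt(1057), a' = 1/4 + (1/28)*sqrt(1057). At the order-1 pole a set g(ν) = (ν - a)*(rational part) = [-17] / (ν - a').
Simple pole: residue = g(a) at a = 1/4 - (1/28)*sqrt(1057), which is (34/151)*sqrt(1057).
The branch term is analytic at 1/4 + (1/28)*sqrt(1057) and contributes nothing to the residue; only the rational part matters.
The factor ν**2 - ν/2 - 9/7 splits as (ν - a)(ν - a') with a = 1/4 + (1/28)*sqrt(1057), a' = 1/4 - (1/28)*sqrt(1057). At the order-1 pole a set g(ν) = (ν - a)*(rational part) = [-17] / (ν - a').
Simple pole: residue = g(a) at a = 1/4 + (1/28)*sqrt(1057), which is -(34/151)*sqrt(1057).
List the singular points by increasing real part (a conjugate pair: the negative imaginary part first).


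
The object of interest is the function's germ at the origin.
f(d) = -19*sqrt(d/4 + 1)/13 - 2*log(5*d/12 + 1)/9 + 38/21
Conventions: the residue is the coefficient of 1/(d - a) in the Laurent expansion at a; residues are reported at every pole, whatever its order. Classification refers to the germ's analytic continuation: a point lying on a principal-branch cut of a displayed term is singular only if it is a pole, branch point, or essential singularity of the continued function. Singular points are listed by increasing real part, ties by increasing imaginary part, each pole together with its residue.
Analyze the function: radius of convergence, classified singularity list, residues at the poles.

Branch term (-19/13)*sqrt(1 - d/(-4)): its argument vanishes at d = -4, a square-root branch point, modulus 4.
Branch term (-2/9)*log(1 - d/(-12/5)): its argument vanishes at d = -12/5, a logarithmic branch point, modulus 12/5.
The radius of convergence is the smallest modulus among the singular points: 12/5.
List the singular points by increasing real part (a conjugate pair: the negative imaginary part first).

Radius of convergence at 0: 12/5.
At -4: an algebraic (square-root) branch point.
At -12/5: a logarithmic branch point.


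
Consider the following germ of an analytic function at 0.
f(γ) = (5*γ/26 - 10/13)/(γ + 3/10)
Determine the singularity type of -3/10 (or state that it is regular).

The point is a pole of order 1.

The denominator factor γ + 3/10 vanishes at -3/10 and appears to the power 1; the numerator there equals -43/52, nonzero, and no other factor vanishes.
Hence a pole whose order is the multiplicity, 1.


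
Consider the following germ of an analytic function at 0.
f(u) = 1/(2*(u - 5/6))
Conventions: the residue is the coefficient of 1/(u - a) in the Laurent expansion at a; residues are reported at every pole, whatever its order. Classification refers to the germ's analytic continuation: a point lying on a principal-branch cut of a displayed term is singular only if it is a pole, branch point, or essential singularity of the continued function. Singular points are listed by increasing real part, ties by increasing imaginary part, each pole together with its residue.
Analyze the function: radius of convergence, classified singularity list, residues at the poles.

Radius of convergence at 0: 5/6.
At 5/6: a pole of order 1; residue 1/2.

Denominator factor (u - 5/6): pole of order 1 at 5/6, modulus 5/6.
The radius of convergence is the smallest modulus among the singular points: 5/6.
At the order-1 pole 5/6 set g(u) = (u - (5/6))*f(u) = 1/2.
Simple pole: residue = g(a) at a = 5/6, which is 1/2.


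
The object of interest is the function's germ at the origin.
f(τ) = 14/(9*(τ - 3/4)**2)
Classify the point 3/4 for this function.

The point is a pole of order 2.

The denominator factor τ - 3/4 vanishes at 3/4 and appears to the power 2; the numerator there equals 14/9, nonzero, and no other factor vanishes.
Hence a pole whose order is the multiplicity, 2.


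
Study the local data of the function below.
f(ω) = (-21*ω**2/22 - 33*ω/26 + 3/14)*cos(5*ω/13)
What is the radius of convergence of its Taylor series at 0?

The factor cos(5*ω/13) is entire and contributes no finite singular point.
The polynomial part has no poles.
No finite singular points: the Taylor series at 0 converges everywhere.

The radius of convergence is infinite.


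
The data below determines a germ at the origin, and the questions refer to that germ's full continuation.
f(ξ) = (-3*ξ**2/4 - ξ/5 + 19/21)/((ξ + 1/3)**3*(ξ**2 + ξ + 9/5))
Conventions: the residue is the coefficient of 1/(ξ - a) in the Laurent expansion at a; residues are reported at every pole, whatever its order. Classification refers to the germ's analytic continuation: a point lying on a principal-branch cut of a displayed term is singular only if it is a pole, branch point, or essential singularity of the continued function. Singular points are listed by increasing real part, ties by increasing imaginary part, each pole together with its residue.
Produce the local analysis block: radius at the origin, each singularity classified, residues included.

Radius of convergence at 0: 1/3.
At (-1/2) - ((1/10)*sqrt(155))*i: a pole of order 1; residue (8489745/20043016) + ((1402389/621333496)*sqrt(155))*i.
At (-1/2) + ((1/10)*sqrt(155))*i: a pole of order 1; residue (8489745/20043016) - ((1402389/621333496)*sqrt(155))*i.
At -1/3: a pole of order 3; residue -8489745/10021508.

Denominator factor (ξ**2 + ξ + 9/5): discriminant -31/5, complex-conjugate roots (-1/2) + ((1/10)*sqrt(155))*i and (-1/2) - ((1/10)*sqrt(155))*i; poles of order 1, moduli (3/5)*sqrt(5) and (3/5)*sqrt(5).
Denominator factor (ξ + 1/3)^3: pole of order 3 at -1/3, modulus 1/3.
The radius of convergence is the smallest modulus among the singular points: 1/3.
The factor ξ**2 + ξ + 9/5 splits as (ξ - a)(ξ - a') with a = (-1/2) - ((1/10)*sqrt(155))*i, a' = (-1/2) + ((1/10)*sqrt(155))*i. At the order-1 pole a set g(ξ) = (ξ - a)*f(ξ) = [(-3*ξ**2/4 - ξ/5 + 19/21)/(ξ + 1/3)**3] / (ξ - a').
Simple pole: residue = g(a) at a = (-1/2) - ((1/10)*sqrt(155))*i, which is (8489745/20043016) + ((1402389/621333496)*sqrt(155))*i.
The factor ξ**2 + ξ + 9/5 splits as (ξ - a)(ξ - a') with a = (-1/2) + ((1/10)*sqrt(155))*i, a' = (-1/2) - ((1/10)*sqrt(155))*i. At the order-1 pole a set g(ξ) = (ξ - a)*f(ξ) = [(-3*ξ**2/4 - ξ/5 + 19/21)/(ξ + 1/3)**3] / (ξ - a').
Simple pole: residue = g(a) at a = (-1/2) + ((1/10)*sqrt(155))*i, which is (8489745/20043016) - ((1402389/621333496)*sqrt(155))*i.
At the order-3 pole -1/3 set g(ξ) = (ξ - (-1/3))^3*f(ξ) = (-3*ξ**2/4 - ξ/5 + 19/21)/(ξ**2 + ξ + 9/5).
Order-3 pole: residue = g''(a)/2; g''(-1/3) = -8489745/5010754, so the residue is -8489745/10021508.
List the singular points by increasing real part (a conjugate pair: the negative imaginary part first).


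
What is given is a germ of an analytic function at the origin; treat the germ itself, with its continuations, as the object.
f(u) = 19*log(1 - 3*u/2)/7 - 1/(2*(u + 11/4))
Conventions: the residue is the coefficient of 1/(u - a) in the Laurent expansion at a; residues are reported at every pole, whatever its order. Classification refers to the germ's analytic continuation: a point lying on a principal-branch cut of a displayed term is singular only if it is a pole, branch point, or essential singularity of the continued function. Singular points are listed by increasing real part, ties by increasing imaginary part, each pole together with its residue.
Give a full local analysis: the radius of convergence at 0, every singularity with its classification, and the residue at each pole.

Radius of convergence at 0: 2/3.
At -11/4: a pole of order 1; residue -1/2.
At 2/3: a logarithmic branch point.

Denominator factor (u + 11/4): pole of order 1 at -11/4, modulus 11/4.
Branch term (19/7)*log(1 - u/(2/3)): its argument vanishes at u = 2/3, a logarithmic branch point, modulus 2/3.
The radius of convergence is the smallest modulus among the singular points: 2/3.
The branch term is analytic at -11/4 and contributes nothing to the residue; only the rational part matters.
At the order-1 pole -11/4 set g(u) = (u - (-11/4))*(rational part) = -1/2.
Simple pole: residue = g(a) at a = -11/4, which is -1/2.
List the singular points by increasing real part (a conjugate pair: the negative imaginary part first).


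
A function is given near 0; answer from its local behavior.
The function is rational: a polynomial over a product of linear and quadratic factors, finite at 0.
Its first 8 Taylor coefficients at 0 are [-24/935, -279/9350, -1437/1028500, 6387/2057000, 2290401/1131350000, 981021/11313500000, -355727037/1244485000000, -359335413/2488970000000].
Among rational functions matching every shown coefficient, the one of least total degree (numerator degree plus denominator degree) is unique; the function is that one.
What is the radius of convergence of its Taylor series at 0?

No rational of total degree below 4 reproduces all 8 coefficients; solving the [1/3] Pade equations on them gives f(σ) = (-σ/2 - 8/17)/((σ + 10/3)*(σ**2 - 11*σ/5 + 11/2)), whose expansion matches every shown term.
Denominator factor (σ + 10/3): pole of order 1 at -10/3, modulus 10/3.
Denominator factor (σ**2 - 11*σ/5 + 11/2): discriminant -429/25, complex-conjugate roots (11/10) + ((1/10)*sqrt(429))*i and (11/10) - ((1/10)*sqrt(429))*i; poles of order 1, moduli (1/2)*sqrt(22) and (1/2)*sqrt(22).
The radius of convergence is the smallest modulus among the singular points: (1/2)*sqrt(22).

The radius of convergence is (1/2)*sqrt(22).


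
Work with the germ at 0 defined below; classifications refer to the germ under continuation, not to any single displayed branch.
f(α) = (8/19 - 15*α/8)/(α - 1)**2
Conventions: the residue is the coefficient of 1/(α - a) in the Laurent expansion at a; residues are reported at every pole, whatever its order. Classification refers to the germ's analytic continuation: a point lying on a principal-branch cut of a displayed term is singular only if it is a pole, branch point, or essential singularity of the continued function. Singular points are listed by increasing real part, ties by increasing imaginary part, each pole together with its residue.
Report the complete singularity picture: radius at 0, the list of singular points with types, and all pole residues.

Radius of convergence at 0: 1.
At 1: a pole of order 2; residue -15/8.

Denominator factor (α - 1)^2: pole of order 2 at 1, modulus 1.
The radius of convergence is the smallest modulus among the singular points: 1.
At the order-2 pole 1 set g(α) = (α - (1))^2*f(α) = 8/19 - 15*α/8.
Order-2 pole: residue = g'(a); g'(1) = -15/8, so the residue is -15/8.


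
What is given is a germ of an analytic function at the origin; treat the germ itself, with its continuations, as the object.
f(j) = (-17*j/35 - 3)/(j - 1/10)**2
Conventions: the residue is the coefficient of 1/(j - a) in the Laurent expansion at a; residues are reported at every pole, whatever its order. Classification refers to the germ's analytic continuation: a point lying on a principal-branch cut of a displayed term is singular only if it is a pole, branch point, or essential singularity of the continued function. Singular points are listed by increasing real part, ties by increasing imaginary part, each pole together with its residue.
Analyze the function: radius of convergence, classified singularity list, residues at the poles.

Radius of convergence at 0: 1/10.
At 1/10: a pole of order 2; residue -17/35.

Denominator factor (j - 1/10)^2: pole of order 2 at 1/10, modulus 1/10.
The radius of convergence is the smallest modulus among the singular points: 1/10.
At the order-2 pole 1/10 set g(j) = (j - (1/10))^2*f(j) = -17*j/35 - 3.
Order-2 pole: residue = g'(a); g'(1/10) = -17/35, so the residue is -17/35.


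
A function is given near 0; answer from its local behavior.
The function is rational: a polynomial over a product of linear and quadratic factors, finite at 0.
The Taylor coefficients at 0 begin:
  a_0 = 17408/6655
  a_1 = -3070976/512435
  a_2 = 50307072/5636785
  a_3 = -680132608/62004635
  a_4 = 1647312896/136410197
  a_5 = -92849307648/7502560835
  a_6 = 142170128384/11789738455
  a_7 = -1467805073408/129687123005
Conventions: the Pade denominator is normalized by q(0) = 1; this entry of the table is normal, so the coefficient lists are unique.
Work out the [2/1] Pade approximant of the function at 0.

The Pade approximant has numerator coefficients [17408/6655, -8741891072/3146863335, 53971017728/34615496685]; denominator coefficients [1, 83024/67551].

Taylor coefficients needed (read off): a_0 = 17408/6655, a_1 = -3070976/512435, a_2 = 50307072/5636785, a_3 = -680132608/62004635.
Write the denominator as Q(φ) = 1 + q1*φ. Requiring Q*f - P = O(φ^4) with deg P <= 2 kills the coefficients of φ^3..φ^3 in Q*f:
  φ^3: a_3 + q1*a_2 = 0, i.e. -680132608/62004635 + (50307072/5636785)*q1 = 0.
Solving this linear system: q1 = 83024/67551.
The numerator is Q*f truncated at degree 2: P0 = a_0 = 17408/6655; P1 = a_1 + q1*a_0 = -8741891072/3146863335; P2 = a_2 + q1*a_1 = 53971017728/34615496685.


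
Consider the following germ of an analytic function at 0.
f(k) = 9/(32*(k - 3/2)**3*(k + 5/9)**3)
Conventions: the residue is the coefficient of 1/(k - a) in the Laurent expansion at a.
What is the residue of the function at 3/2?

At the order-3 pole 3/2 set g(k) = (k - (3/2))^3*f(k) = 9/(32*(k + 5/9)**3).
Order-3 pole: residue = g''(a)/2; g''(3/2) = 6377292/69343957, so the residue is 3188646/69343957.

The residue is 3188646/69343957.


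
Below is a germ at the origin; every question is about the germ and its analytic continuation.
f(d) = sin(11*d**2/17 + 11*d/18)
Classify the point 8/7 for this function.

The point is a regular point.

There is no denominator, hence no pole anywhere.
The factor sin(11*d**2/17 + 11*d/18) is entire.
So the germ continues analytically to 8/7.


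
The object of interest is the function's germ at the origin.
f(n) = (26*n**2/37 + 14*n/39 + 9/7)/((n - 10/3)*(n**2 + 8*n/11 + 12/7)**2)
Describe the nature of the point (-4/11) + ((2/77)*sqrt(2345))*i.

The point is a pole of order 2.

The denominator factor n**2 + 8*n/11 + 12/7 vanishes at (-4/11) + ((2/77)*sqrt(2345))*i and appears to the power 2; the numerator there equals (23813/174603) - ((4828/1222221)*sqrt(2345))*i, nonzero, and no other factor vanishes.
Hence a pole whose order is the multiplicity, 2.


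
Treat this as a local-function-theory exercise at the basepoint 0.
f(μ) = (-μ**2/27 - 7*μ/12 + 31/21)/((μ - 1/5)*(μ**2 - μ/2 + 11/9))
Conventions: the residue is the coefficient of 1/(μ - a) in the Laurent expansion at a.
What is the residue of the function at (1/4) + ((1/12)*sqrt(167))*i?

The factor μ**2 - μ/2 + 11/9 splits as (μ - a)(μ - a') with a = (1/4) + ((1/12)*sqrt(167))*i, a' = (1/4) - ((1/12)*sqrt(167))*i. At the order-1 pole a set g(μ) = (μ - a)*f(μ) = [(-μ**2/27 - 7*μ/12 + 31/21)/(μ - 1/5)] / (μ - a').
Simple pole: residue = g(a) at a = (1/4) + ((1/12)*sqrt(167))*i, which is (-238325/395388) + ((47585/2445548)*sqrt(167))*i.

The residue is (-238325/395388) + ((47585/2445548)*sqrt(167))*i.


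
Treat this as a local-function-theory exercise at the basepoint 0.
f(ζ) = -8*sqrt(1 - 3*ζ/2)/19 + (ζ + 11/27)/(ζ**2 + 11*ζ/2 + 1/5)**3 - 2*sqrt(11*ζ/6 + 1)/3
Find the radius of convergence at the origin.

Denominator factor (ζ**2 + 11*ζ/2 + 1/5)^3: discriminant 589/20, real irrational roots -11/4 + (1/20)*sqrt(2945) and -11/4 - (1/20)*sqrt(2945); poles of order 3, moduli 11/4 - (1/20)*sqrt(2945) and 11/4 + (1/20)*sqrt(2945).
Branch term (-8/19)*sqrt(1 - ζ/(2/3)): its argument vanishes at ζ = 2/3, a square-root branch point, modulus 2/3.
Branch term (-2/3)*sqrt(1 - ζ/(-6/11)): its argument vanishes at ζ = -6/11, a square-root branch point, modulus 6/11.
The radius of convergence is the smallest modulus among the singular points: 11/4 - (1/20)*sqrt(2945).

The radius of convergence is 11/4 - (1/20)*sqrt(2945).


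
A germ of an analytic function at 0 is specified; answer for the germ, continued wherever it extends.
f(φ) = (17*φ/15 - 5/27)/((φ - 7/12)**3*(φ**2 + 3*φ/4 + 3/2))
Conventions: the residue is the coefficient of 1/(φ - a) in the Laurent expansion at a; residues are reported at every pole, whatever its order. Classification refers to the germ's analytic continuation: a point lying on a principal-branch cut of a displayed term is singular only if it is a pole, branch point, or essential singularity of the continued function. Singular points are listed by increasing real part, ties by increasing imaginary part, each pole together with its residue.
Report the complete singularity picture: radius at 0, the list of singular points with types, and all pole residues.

Radius of convergence at 0: 7/12.
At (-3/8) - ((1/8)*sqrt(87))*i: a pole of order 1; residue (999261/5513680) + ((565049/479690160)*sqrt(87))*i.
At (-3/8) + ((1/8)*sqrt(87))*i: a pole of order 1; residue (999261/5513680) - ((565049/479690160)*sqrt(87))*i.
At 7/12: a pole of order 3; residue -999261/2756840.

Denominator factor (φ - 7/12)^3: pole of order 3 at 7/12, modulus 7/12.
Denominator factor (φ**2 + 3*φ/4 + 3/2): discriminant -87/16, complex-conjugate roots (-3/8) + ((1/8)*sqrt(87))*i and (-3/8) - ((1/8)*sqrt(87))*i; poles of order 1, moduli (1/2)*sqrt(6) and (1/2)*sqrt(6).
The radius of convergence is the smallest modulus among the singular points: 7/12.
The factor φ**2 + 3*φ/4 + 3/2 splits as (φ - a)(φ - a') with a = (-3/8) - ((1/8)*sqrt(87))*i, a' = (-3/8) + ((1/8)*sqrt(87))*i. At the order-1 pole a set g(φ) = (φ - a)*f(φ) = [(17*φ/15 - 5/27)/(φ - 7/12)**3] / (φ - a').
Simple pole: residue = g(a) at a = (-3/8) - ((1/8)*sqrt(87))*i, which is (999261/5513680) + ((565049/479690160)*sqrt(87))*i.
The factor φ**2 + 3*φ/4 + 3/2 splits as (φ - a)(φ - a') with a = (-3/8) + ((1/8)*sqrt(87))*i, a' = (-3/8) - ((1/8)*sqrt(87))*i. At the order-1 pole a set g(φ) = (φ - a)*f(φ) = [(17*φ/15 - 5/27)/(φ - 7/12)**3] / (φ - a').
Simple pole: residue = g(a) at a = (-3/8) + ((1/8)*sqrt(87))*i, which is (999261/5513680) - ((565049/479690160)*sqrt(87))*i.
At the order-3 pole 7/12 set g(φ) = (φ - (7/12))^3*f(φ) = (17*φ/15 - 5/27)/(φ**2 + 3*φ/4 + 3/2).
Order-3 pole: residue = g''(a)/2; g''(7/12) = -999261/1378420, so the residue is -999261/2756840.
List the singular points by increasing real part (a conjugate pair: the negative imaginary part first).


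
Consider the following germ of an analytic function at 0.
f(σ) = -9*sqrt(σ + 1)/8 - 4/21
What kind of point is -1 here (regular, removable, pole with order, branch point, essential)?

The point is an algebraic (square-root) branch point.

The term (-9/8)*sqrt(1 - σ/(-1)) has argument 1 - -1/(-1) = 0 at -1: a square-root (algebraic, two-sheeted) branch point; the remaining terms are analytic or single-valued there.


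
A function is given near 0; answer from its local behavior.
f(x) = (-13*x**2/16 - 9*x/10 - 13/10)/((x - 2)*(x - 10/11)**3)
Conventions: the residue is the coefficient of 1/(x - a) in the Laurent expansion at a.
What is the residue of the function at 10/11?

At the order-3 pole 10/11 set g(x) = (x - (10/11))^3*f(x) = (-13*x**2/16 - 9*x/10 - 13/10)/(x - 2).
Order-3 pole: residue = g''(a)/2; g''(10/11) = 169037/17280, so the residue is 169037/34560.

The residue is 169037/34560.


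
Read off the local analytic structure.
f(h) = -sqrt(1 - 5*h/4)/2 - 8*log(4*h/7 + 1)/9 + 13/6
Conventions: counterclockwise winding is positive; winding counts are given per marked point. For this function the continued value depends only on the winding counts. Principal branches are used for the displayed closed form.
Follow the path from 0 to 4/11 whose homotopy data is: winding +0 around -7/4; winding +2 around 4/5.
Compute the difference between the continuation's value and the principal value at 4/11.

Continued minus principal equals 0.

The rational part is single-valued and drops out of the difference; each branch term changes only by its own monodromy.
(-1/2)*sqrt(1 - h/(4/5)): winding +2 is even, the square root returns to the same sheet, contribution 0.
(-8/9)*log(1 - h/(-7/4)): winding 0 around -7/4, so this term returns to its principal value, contribution 0.
Summing the contributions at h = 4/11 gives 0.


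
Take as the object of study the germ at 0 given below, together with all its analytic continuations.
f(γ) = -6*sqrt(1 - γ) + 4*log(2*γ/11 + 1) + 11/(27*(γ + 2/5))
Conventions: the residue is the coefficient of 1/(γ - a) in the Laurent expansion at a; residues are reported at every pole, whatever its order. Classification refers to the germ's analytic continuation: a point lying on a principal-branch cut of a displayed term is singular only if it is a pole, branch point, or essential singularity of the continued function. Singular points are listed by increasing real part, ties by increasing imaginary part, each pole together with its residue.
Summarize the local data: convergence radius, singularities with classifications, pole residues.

Denominator factor (γ + 2/5): pole of order 1 at -2/5, modulus 2/5.
Branch term (-6)*sqrt(1 - γ/(1)): its argument vanishes at γ = 1, a square-root branch point, modulus 1.
Branch term (4)*log(1 - γ/(-11/2)): its argument vanishes at γ = -11/2, a logarithmic branch point, modulus 11/2.
The radius of convergence is the smallest modulus among the singular points: 2/5.
The branch terms are analytic at -2/5 and contribute nothing to the residue; only the rational part matters.
At the order-1 pole -2/5 set g(γ) = (γ - (-2/5))*(rational part) = 11/27.
Simple pole: residue = g(a) at a = -2/5, which is 11/27.
List the singular points by increasing real part (a conjugate pair: the negative imaginary part first).

Radius of convergence at 0: 2/5.
At -11/2: a logarithmic branch point.
At -2/5: a pole of order 1; residue 11/27.
At 1: an algebraic (square-root) branch point.


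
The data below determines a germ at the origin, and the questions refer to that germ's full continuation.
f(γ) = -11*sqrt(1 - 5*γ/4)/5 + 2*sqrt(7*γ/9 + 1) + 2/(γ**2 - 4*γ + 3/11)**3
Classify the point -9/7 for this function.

The point is an algebraic (square-root) branch point.

The term (2)*sqrt(1 - γ/(-9/7)) has argument 1 - -9/7/(-9/7) = 0 at -9/7: a square-root (algebraic, two-sheeted) branch point; the remaining terms are analytic or single-valued there.


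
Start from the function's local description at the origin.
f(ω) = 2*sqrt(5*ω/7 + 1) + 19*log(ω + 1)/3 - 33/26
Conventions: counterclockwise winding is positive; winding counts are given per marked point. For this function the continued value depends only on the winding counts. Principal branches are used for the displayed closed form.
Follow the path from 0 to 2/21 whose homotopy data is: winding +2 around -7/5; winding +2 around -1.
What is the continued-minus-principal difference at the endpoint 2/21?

Continued minus principal equals (76/3)*pi*i.

The rational part is single-valued and drops out of the difference; each branch term changes only by its own monodromy.
(2)*sqrt(1 - ω/(-7/5)): winding +2 is even, the square root returns to the same sheet, contribution 0.
(19/3)*log(1 - ω/(-1)): each positive loop around -1 adds 2*pi*i to the log, so winding +2 contributes (19/3)*(2)*2*pi*i = (76/3)*pi*i.
Summing the contributions at ω = 2/21 gives (76/3)*pi*i.


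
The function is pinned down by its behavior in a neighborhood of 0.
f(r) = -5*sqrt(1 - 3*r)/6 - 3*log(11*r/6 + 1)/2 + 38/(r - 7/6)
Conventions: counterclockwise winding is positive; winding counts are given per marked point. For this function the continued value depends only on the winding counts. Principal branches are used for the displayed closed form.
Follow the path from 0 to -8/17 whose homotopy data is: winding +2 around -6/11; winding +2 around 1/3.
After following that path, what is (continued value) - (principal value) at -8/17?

Continued minus principal equals -(6)*pi*i.

The rational part is single-valued and drops out of the difference; each branch term changes only by its own monodromy.
(-5/6)*sqrt(1 - r/(1/3)): winding +2 is even, the square root returns to the same sheet, contribution 0.
(-3/2)*log(1 - r/(-6/11)): each positive loop around -6/11 adds 2*pi*i to the log, so winding +2 contributes (-3/2)*(2)*2*pi*i = -(6)*pi*i.
Summing the contributions at r = -8/17 gives -(6)*pi*i.


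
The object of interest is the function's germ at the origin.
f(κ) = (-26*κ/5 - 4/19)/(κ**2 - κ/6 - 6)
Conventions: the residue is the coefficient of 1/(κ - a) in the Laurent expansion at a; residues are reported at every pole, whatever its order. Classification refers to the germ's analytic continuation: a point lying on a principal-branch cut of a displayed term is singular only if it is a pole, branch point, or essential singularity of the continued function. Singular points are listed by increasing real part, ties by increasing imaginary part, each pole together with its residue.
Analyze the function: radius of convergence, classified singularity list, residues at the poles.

Radius of convergence at 0: -1/12 + (1/12)*sqrt(865).
At 1/12 - (1/12)*sqrt(865): a pole of order 1; residue -13/5 + (367/82175)*sqrt(865).
At 1/12 + (1/12)*sqrt(865): a pole of order 1; residue -13/5 - (367/82175)*sqrt(865).

Denominator factor (κ**2 - κ/6 - 6): discriminant 865/36, real irrational roots 1/12 + (1/12)*sqrt(865) and 1/12 - (1/12)*sqrt(865); poles of order 1, moduli 1/12 + (1/12)*sqrt(865) and -1/12 + (1/12)*sqrt(865).
The radius of convergence is the smallest modulus among the singular points: -1/12 + (1/12)*sqrt(865).
The factor κ**2 - κ/6 - 6 splits as (κ - a)(κ - a') with a = 1/12 - (1/12)*sqrt(865), a' = 1/12 + (1/12)*sqrt(865). At the order-1 pole a set g(κ) = (κ - a)*f(κ) = [-26*κ/5 - 4/19] / (κ - a').
Simple pole: residue = g(a) at a = 1/12 - (1/12)*sqrt(865), which is -13/5 + (367/82175)*sqrt(865).
The factor κ**2 - κ/6 - 6 splits as (κ - a)(κ - a') with a = 1/12 + (1/12)*sqrt(865), a' = 1/12 - (1/12)*sqrt(865). At the order-1 pole a set g(κ) = (κ - a)*f(κ) = [-26*κ/5 - 4/19] / (κ - a').
Simple pole: residue = g(a) at a = 1/12 + (1/12)*sqrt(865), which is -13/5 - (367/82175)*sqrt(865).
List the singular points by increasing real part (a conjugate pair: the negative imaginary part first).


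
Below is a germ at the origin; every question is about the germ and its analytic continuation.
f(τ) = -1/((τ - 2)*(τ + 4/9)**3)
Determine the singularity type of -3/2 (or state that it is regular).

Denominator factors: τ - 2 = -7/2 at τ = -3/2; τ + 4/9 = -19/18 at τ = -3/2 — none vanishes.
So the germ continues analytically to -3/2.

The point is a regular point.


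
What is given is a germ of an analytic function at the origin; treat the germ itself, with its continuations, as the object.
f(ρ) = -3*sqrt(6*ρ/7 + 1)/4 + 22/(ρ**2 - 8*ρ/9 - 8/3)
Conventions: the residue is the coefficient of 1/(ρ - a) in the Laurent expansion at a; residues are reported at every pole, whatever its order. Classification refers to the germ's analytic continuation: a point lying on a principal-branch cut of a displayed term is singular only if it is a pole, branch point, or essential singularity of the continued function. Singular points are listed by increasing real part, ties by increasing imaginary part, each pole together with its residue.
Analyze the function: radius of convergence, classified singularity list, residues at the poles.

Denominator factor (ρ**2 - 8*ρ/9 - 8/3): discriminant 928/81, real irrational roots 4/9 + (2/9)*sqrt(58) and 4/9 - (2/9)*sqrt(58); poles of order 1, moduli 4/9 + (2/9)*sqrt(58) and -4/9 + (2/9)*sqrt(58).
Branch term (-3/4)*sqrt(1 - ρ/(-7/6)): its argument vanishes at ρ = -7/6, a square-root branch point, modulus 7/6.
The radius of convergence is the smallest modulus among the singular points: 7/6.
The branch term is analytic at 4/9 - (2/9)*sqrt(58) and contributes nothing to the residue; only the rational part matters.
The factor ρ**2 - 8*ρ/9 - 8/3 splits as (ρ - a)(ρ - a') with a = 4/9 - (2/9)*sqrt(58), a' = 4/9 + (2/9)*sqrt(58). At the order-1 pole a set g(ρ) = (ρ - a)*(rational part) = [22] / (ρ - a').
Simple pole: residue = g(a) at a = 4/9 - (2/9)*sqrt(58), which is -(99/116)*sqrt(58).
The branch term is analytic at 4/9 + (2/9)*sqrt(58) and contributes nothing to the residue; only the rational part matters.
The factor ρ**2 - 8*ρ/9 - 8/3 splits as (ρ - a)(ρ - a') with a = 4/9 + (2/9)*sqrt(58), a' = 4/9 - (2/9)*sqrt(58). At the order-1 pole a set g(ρ) = (ρ - a)*(rational part) = [22] / (ρ - a').
Simple pole: residue = g(a) at a = 4/9 + (2/9)*sqrt(58), which is (99/116)*sqrt(58).
List the singular points by increasing real part (a conjugate pair: the negative imaginary part first).

Radius of convergence at 0: 7/6.
At 4/9 - (2/9)*sqrt(58): a pole of order 1; residue -(99/116)*sqrt(58).
At -7/6: an algebraic (square-root) branch point.
At 4/9 + (2/9)*sqrt(58): a pole of order 1; residue (99/116)*sqrt(58).


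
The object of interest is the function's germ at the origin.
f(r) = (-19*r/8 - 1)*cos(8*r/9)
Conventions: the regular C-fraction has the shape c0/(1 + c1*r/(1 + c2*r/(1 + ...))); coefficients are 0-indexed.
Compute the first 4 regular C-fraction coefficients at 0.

The regular C-fraction coefficients are [-1, -19/8, 31289/12312, -256/1539].

Taylor coefficients (expand at 0): a_0 = -1, a_1 = -19/8, a_2 = 32/81, a_3 = 76/81.
c0 = a_0 = -1. Peel one level at a time: if S = 1 + c*r/S' with S'(0) = 1, then c is the r-coefficient of S and S' = c*r/(S - 1).
S_1 = c0/f = 1 + (-19/8)*r + (31289/5184)*r^2 + ...; c1 = -19/8.
S_2 = c1*r/(S_1 - 1) = 1 + (31289/12312)*r + (1001248/2368521)*r^2 + ...; c2 = 31289/12312.
S_3 = c2*r/(S_2 - 1) = 1 + (-256/1539)*r + ...; c3 = -256/1539.


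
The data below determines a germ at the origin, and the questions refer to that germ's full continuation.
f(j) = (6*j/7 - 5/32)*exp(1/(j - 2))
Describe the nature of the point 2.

The exponent 1/(j - (2)) has a pole at 2, so exp(1/(j - (2))) takes every nonzero value near it: an essential singularity (not a pole of any order).

The point is an essential singularity.


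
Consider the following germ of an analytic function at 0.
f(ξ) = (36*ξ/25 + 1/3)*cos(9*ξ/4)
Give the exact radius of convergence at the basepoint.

The factor cos(9*ξ/4) is entire and contributes no finite singular point.
The polynomial part has no poles.
No finite singular points: the Taylor series at 0 converges everywhere.

The radius of convergence is infinite.


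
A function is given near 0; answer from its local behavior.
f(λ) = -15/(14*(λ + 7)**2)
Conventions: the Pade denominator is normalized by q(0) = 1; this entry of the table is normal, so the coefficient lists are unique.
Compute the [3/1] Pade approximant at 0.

Taylor coefficients needed (expand at 0): a_0 = -15/686, a_1 = 15/2401, a_2 = -45/33614, a_3 = 30/117649, a_4 = -75/1647086.
Write the denominator as Q(λ) = 1 + q1*λ. Requiring Q*f - P = O(λ^5) with deg P <= 3 kills the coefficients of λ^4..λ^4 in Q*f:
  λ^4: a_4 + q1*a_3 = 0, i.e. -75/1647086 + (30/117649)*q1 = 0.
Solving this linear system: q1 = 5/28.
The numerator is Q*f truncated at degree 3: P0 = a_0 = -15/686; P1 = a_1 + q1*a_0 = 45/19208; P2 = a_2 + q1*a_1 = -15/67228; P3 = a_3 + q1*a_2 = 15/941192.

The Pade approximant has numerator coefficients [-15/686, 45/19208, -15/67228, 15/941192]; denominator coefficients [1, 5/28].


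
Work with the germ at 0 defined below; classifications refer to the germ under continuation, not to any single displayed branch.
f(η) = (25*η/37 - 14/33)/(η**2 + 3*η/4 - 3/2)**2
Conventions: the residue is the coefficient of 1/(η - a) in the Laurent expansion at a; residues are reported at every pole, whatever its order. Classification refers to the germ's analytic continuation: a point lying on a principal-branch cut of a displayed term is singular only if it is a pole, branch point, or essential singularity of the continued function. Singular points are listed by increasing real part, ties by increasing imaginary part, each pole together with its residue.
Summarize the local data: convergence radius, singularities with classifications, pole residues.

Denominator factor (η**2 + 3*η/4 - 3/2)^2: discriminant 105/16, real irrational roots -3/8 + (1/8)*sqrt(105) and -3/8 - (1/8)*sqrt(105); poles of order 2, moduli -3/8 + (1/8)*sqrt(105) and 3/8 + (1/8)*sqrt(105).
The radius of convergence is the smallest modulus among the singular points: -3/8 + (1/8)*sqrt(105).
The factor η**2 + 3*η/4 - 3/2 splits as (η - a)(η - a') with a = -3/8 - (1/8)*sqrt(105), a' = -3/8 + (1/8)*sqrt(105). At the order-2 pole a set g(η) = (η - a)^2*f(η) = [25*η/37 - 14/33] / (η - a')^2.
Order-2 pole: residue = g'(a); g'(-3/8 - (1/8)*sqrt(105)) = -(105904/13461525)*sqrt(105), so the residue is -(105904/13461525)*sqrt(105).
The factor η**2 + 3*η/4 - 3/2 splits as (η - a)(η - a') with a = -3/8 + (1/8)*sqrt(105), a' = -3/8 - (1/8)*sqrt(105). At the order-2 pole a set g(η) = (η - a)^2*f(η) = [25*η/37 - 14/33] / (η - a')^2.
Order-2 pole: residue = g'(a); g'(-3/8 + (1/8)*sqrt(105)) = (105904/13461525)*sqrt(105), so the residue is (105904/13461525)*sqrt(105).
List the singular points by increasing real part (a conjugate pair: the negative imaginary part first).

Radius of convergence at 0: -3/8 + (1/8)*sqrt(105).
At -3/8 - (1/8)*sqrt(105): a pole of order 2; residue -(105904/13461525)*sqrt(105).
At -3/8 + (1/8)*sqrt(105): a pole of order 2; residue (105904/13461525)*sqrt(105).


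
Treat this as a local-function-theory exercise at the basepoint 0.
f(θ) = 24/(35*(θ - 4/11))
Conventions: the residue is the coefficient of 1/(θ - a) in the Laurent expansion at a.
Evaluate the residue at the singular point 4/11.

At the order-1 pole 4/11 set g(θ) = (θ - (4/11))*f(θ) = 24/35.
Simple pole: residue = g(a) at a = 4/11, which is 24/35.

The residue is 24/35.


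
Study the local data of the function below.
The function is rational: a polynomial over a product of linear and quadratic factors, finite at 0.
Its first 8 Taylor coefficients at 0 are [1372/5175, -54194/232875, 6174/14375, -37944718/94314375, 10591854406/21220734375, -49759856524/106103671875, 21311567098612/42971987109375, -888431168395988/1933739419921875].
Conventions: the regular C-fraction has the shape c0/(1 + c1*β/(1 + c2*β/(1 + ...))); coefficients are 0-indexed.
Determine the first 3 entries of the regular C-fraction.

The regular C-fraction coefficients are [1372/5175, 79/90, 6881/7110].

Taylor coefficients (read off): a_0 = 1372/5175, a_1 = -54194/232875, a_2 = 6174/14375.
c0 = a_0 = 1372/5175. Peel one level at a time: if S = 1 + c*β/S' with S'(0) = 1, then c is the β-coefficient of S and S' = c*β/(S - 1).
S_1 = c0/f = 1 + (79/90)*β + (-6881/8100)*β^2 + ...; c1 = 79/90.
S_2 = c1*β/(S_1 - 1) = 1 + (6881/7110)*β + ...; c2 = 6881/7110.


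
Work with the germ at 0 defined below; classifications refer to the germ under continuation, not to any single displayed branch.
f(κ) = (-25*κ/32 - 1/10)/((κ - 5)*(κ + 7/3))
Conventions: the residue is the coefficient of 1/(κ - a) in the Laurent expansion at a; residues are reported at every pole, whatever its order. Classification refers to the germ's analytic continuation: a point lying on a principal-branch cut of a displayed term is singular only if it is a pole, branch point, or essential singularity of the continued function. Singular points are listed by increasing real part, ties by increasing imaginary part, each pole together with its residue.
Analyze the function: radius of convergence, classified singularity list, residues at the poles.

Denominator factor (κ + 7/3): pole of order 1 at -7/3, modulus 7/3.
Denominator factor (κ - 5): pole of order 1 at 5, modulus 5.
The radius of convergence is the smallest modulus among the singular points: 7/3.
At the order-1 pole -7/3 set g(κ) = (κ - (-7/3))*f(κ) = (-25*κ/32 - 1/10)/(κ - 5).
Simple pole: residue = g(a) at a = -7/3, which is -827/3520.
At the order-1 pole 5 set g(κ) = (κ - (5))*f(κ) = (-25*κ/32 - 1/10)/(κ + 7/3).
Simple pole: residue = g(a) at a = 5, which is -1923/3520.
List the singular points by increasing real part (a conjugate pair: the negative imaginary part first).

Radius of convergence at 0: 7/3.
At -7/3: a pole of order 1; residue -827/3520.
At 5: a pole of order 1; residue -1923/3520.


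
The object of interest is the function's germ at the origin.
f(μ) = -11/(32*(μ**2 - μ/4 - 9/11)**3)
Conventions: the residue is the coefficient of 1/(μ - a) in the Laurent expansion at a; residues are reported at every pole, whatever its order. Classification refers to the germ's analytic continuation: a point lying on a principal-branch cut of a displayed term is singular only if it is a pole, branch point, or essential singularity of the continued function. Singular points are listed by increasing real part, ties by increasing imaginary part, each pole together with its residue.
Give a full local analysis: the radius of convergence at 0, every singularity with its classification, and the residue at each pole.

Radius of convergence at 0: -1/8 + (1/88)*sqrt(6457).
At 1/8 - (1/88)*sqrt(6457): a pole of order 3; residue (255552/202262003)*sqrt(6457).
At 1/8 + (1/88)*sqrt(6457): a pole of order 3; residue -(255552/202262003)*sqrt(6457).

Denominator factor (μ**2 - μ/4 - 9/11)^3: discriminant 587/176, real irrational roots 1/8 + (1/88)*sqrt(6457) and 1/8 - (1/88)*sqrt(6457); poles of order 3, moduli 1/8 + (1/88)*sqrt(6457) and -1/8 + (1/88)*sqrt(6457).
The radius of convergence is the smallest modulus among the singular points: -1/8 + (1/88)*sqrt(6457).
The factor μ**2 - μ/4 - 9/11 splits as (μ - a)(μ - a') with a = 1/8 - (1/88)*sqrt(6457), a' = 1/8 + (1/88)*sqrt(6457). At the order-3 pole a set g(μ) = (μ - a)^3*f(μ) = [-11/32] / (μ - a')^3.
Order-3 pole: residue = g''(a)/2; g''(1/8 - (1/88)*sqrt(6457)) = (511104/202262003)*sqrt(6457), so the residue is (255552/202262003)*sqrt(6457).
The factor μ**2 - μ/4 - 9/11 splits as (μ - a)(μ - a') with a = 1/8 + (1/88)*sqrt(6457), a' = 1/8 - (1/88)*sqrt(6457). At the order-3 pole a set g(μ) = (μ - a)^3*f(μ) = [-11/32] / (μ - a')^3.
Order-3 pole: residue = g''(a)/2; g''(1/8 + (1/88)*sqrt(6457)) = -(511104/202262003)*sqrt(6457), so the residue is -(255552/202262003)*sqrt(6457).
List the singular points by increasing real part (a conjugate pair: the negative imaginary part first).
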